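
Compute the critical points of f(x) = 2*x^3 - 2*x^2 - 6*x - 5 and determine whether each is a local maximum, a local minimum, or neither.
f'(x) = 6*x^2 - 4*x - 6

Solve f'(x) = 0:
  Factor: 6*x^2 - 4*x - 6 = 2*(3*x^2 - 2*x - 3); 3*x^2 - 2*x - 3 = 0 has no rational roots; quadratic formula: x = (2 ± √40)/6.
  ⇒ x = 1/3 - sqrt(10)/3 ≈ -0.7208, 1/3 + sqrt(10)/3 ≈ 1.3874

f''(x) = 12*x - 4
Second-derivative test at each critical point:
  f''(-0.7208) = -12.6491 < 0 → local maximum
  f''(1.3874) = 12.6491 > 0 → local minimum

Critical points: x = 1/3 - sqrt(10)/3 ≈ -0.7208 (local maximum); x = 1/3 + sqrt(10)/3 ≈ 1.3874 (local minimum)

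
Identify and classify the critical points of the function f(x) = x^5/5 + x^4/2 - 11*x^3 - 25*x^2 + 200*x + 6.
f'(x) = x^4 + 2*x^3 - 33*x^2 - 50*x + 200

Solve f'(x) = 0:
  Factor: x^4 + 2*x^3 - 33*x^2 - 50*x + 200 = (x - 5)*(x - 2)*(x + 4)*(x + 5) = 0.
  ⇒ x = -5, -4, 2, 5

f''(x) = 4*x^3 + 6*x^2 - 66*x - 50
Second-derivative test at each critical point:
  f''(-5) = -70 < 0 → local maximum
  f''(-4) = 54 > 0 → local minimum
  f''(2) = -126 < 0 → local maximum
  f''(5) = 270 > 0 → local minimum

Critical points: x = -5 (local maximum); x = -4 (local minimum); x = 2 (local maximum); x = 5 (local minimum)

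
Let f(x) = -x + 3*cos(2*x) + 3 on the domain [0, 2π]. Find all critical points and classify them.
f'(x) = -6*sin(2*x) - 1

Solve f'(x) = 0 on [0, 2π]:
  f'(x) = 0 ⇔ sin(2*x) = -1/6, i.e. 2*x = arcsin(-1/6) + 2nπ or 2*x = π − arcsin(-1/6) + 2nπ; keep the solutions lying in [0, 2π].
  ⇒ x = asin(1/6)/2 + pi/2 ≈ 1.6545, pi - asin(1/6)/2 ≈ 3.0579, asin(1/6)/2 + 3*pi/2 ≈ 4.7961, -asin(1/6)/2 + 2*pi ≈ 6.1995

f''(x) = -12*cos(2*x)
Second-derivative test at each critical point:
  f''(1.6545) = 11.8322 > 0 → local minimum
  f''(3.0579) = -11.8322 < 0 → local maximum
  f''(4.7961) = 11.8322 > 0 → local minimum
  f''(6.1995) = -11.8322 < 0 → local maximum

Critical points: x = asin(1/6)/2 + pi/2 ≈ 1.6545 (local minimum); x = pi - asin(1/6)/2 ≈ 3.0579 (local maximum); x = asin(1/6)/2 + 3*pi/2 ≈ 4.7961 (local minimum); x = -asin(1/6)/2 + 2*pi ≈ 6.1995 (local maximum)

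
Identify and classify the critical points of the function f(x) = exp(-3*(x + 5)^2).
f'(x) = 6*(-x - 5)*exp(-3*(x + 5)^2)

Solve f'(x) = 0:
  f'(x) = (-6*x - 30)·exp(-3*(x + 5)^2) and exp(-3*(x + 5)^2) > 0 for every x, so f'(x) = 0 ⇔ -6*x - 30 = 0.
  Factor: -6*x - 30 = -6*(x + 5) = 0.
  ⇒ x = -5

f''(x) = 6*(6*(x + 5)^2 - 1)*exp(-3*(x + 5)^2)
Second-derivative test at each critical point:
  f''(-5) = -6 < 0 → local maximum

Critical points: x = -5 (local maximum)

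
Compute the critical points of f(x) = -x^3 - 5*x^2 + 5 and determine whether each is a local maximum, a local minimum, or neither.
f'(x) = x*(-3*x - 10)

Solve f'(x) = 0:
  Factor: -3*x^2 - 10*x = -x*(3*x + 10) = 0.
  ⇒ x = -10/3, 0

f''(x) = -6*x - 10
Second-derivative test at each critical point:
  f''(-10/3) = 10 > 0 → local minimum
  f''(0) = -10 < 0 → local maximum

Critical points: x = -10/3 (local minimum); x = 0 (local maximum)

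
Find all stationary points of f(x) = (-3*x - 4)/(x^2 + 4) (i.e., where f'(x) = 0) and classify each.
f'(x) = (3*x^2 + 8*x - 12)/(x^4 + 8*x^2 + 16)

Solve f'(x) = 0:
  f'(x) = (3*x^2 + 8*x - 12)/(x^2 + 4)^2; the denominator is positive wherever f is defined, so f'(x) = 0 ⇔ 3*x^2 + 8*x - 12 = 0.
  3*x^2 + 8*x - 12 = 0 has no rational roots; quadratic formula: x = (-8 ± √208)/6.
  ⇒ x = -2*sqrt(13)/3 - 4/3 ≈ -3.7370, -4/3 + 2*sqrt(13)/3 ≈ 1.0704

f''(x) = 2*(-4*x^2*(3*x + 4) + (9*x + 4)*(x^2 + 4))/(x^2 + 4)^3
Second-derivative test at each critical point:
  f''(-3.7370) = -0.0447 < 0 → local maximum
  f''(1.0704) = 0.5447 > 0 → local minimum

Critical points: x = -2*sqrt(13)/3 - 4/3 ≈ -3.7370 (local maximum); x = -4/3 + 2*sqrt(13)/3 ≈ 1.0704 (local minimum)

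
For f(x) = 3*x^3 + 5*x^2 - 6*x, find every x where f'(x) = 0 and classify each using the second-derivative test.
f'(x) = 9*x^2 + 10*x - 6

Solve f'(x) = 0:
  9*x^2 + 10*x - 6 = 0 has no rational roots; quadratic formula: x = (-10 ± √316)/18.
  ⇒ x = -sqrt(79)/9 - 5/9 ≈ -1.5431, -5/9 + sqrt(79)/9 ≈ 0.4320

f''(x) = 18*x + 10
Second-derivative test at each critical point:
  f''(-1.5431) = -17.7764 < 0 → local maximum
  f''(0.4320) = 17.7764 > 0 → local minimum

Critical points: x = -sqrt(79)/9 - 5/9 ≈ -1.5431 (local maximum); x = -5/9 + sqrt(79)/9 ≈ 0.4320 (local minimum)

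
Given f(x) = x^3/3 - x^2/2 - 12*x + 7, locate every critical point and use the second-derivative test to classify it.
f'(x) = x^2 - x - 12

Solve f'(x) = 0:
  Factor: x^2 - x - 12 = (x - 4)*(x + 3) = 0.
  ⇒ x = -3, 4

f''(x) = 2*x - 1
Second-derivative test at each critical point:
  f''(-3) = -7 < 0 → local maximum
  f''(4) = 7 > 0 → local minimum

Critical points: x = -3 (local maximum); x = 4 (local minimum)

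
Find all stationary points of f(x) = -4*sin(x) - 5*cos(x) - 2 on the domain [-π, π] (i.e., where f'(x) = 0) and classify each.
f'(x) = 5*sin(x) - 4*cos(x)

Solve f'(x) = 0 on [-π, π]:
  f'(x) = 0 ⇔ -4*cos(x) = -5*sin(x) ⇔ tan(x) = 4/5, i.e. x = arctan(4/5) + nπ; keep the solutions lying in [-π, π].
  ⇒ x = -pi + atan(4/5) ≈ -2.4669, atan(4/5) ≈ 0.6747

f''(x) = 4*sin(x) + 5*cos(x)
Second-derivative test at each critical point:
  f''(-2.4669) = -6.4031 < 0 → local maximum
  f''(0.6747) = 6.4031 > 0 → local minimum

Critical points: x = -pi + atan(4/5) ≈ -2.4669 (local maximum); x = atan(4/5) ≈ 0.6747 (local minimum)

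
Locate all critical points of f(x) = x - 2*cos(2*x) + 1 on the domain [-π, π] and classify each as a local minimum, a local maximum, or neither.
f'(x) = 4*sin(2*x) + 1

Solve f'(x) = 0 on [-π, π]:
  f'(x) = 0 ⇔ sin(2*x) = -1/4, i.e. 2*x = arcsin(-1/4) + 2nπ or 2*x = π − arcsin(-1/4) + 2nπ; keep the solutions lying in [-π, π].
  ⇒ x = -pi/2 + asin(1/4)/2 ≈ -1.4445, -asin(1/4)/2 ≈ -0.1263, asin(1/4)/2 + pi/2 ≈ 1.6971, pi - asin(1/4)/2 ≈ 3.0153

f''(x) = 8*cos(2*x)
Second-derivative test at each critical point:
  f''(-1.4445) = -7.7460 < 0 → local maximum
  f''(-0.1263) = 7.7460 > 0 → local minimum
  f''(1.6971) = -7.7460 < 0 → local maximum
  f''(3.0153) = 7.7460 > 0 → local minimum

Critical points: x = -pi/2 + asin(1/4)/2 ≈ -1.4445 (local maximum); x = -asin(1/4)/2 ≈ -0.1263 (local minimum); x = asin(1/4)/2 + pi/2 ≈ 1.6971 (local maximum); x = pi - asin(1/4)/2 ≈ 3.0153 (local minimum)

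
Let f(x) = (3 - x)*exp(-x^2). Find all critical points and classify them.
f'(x) = (2*x*(x - 3) - 1)*exp(-x^2)

Solve f'(x) = 0:
  f'(x) = (2*x^2 - 6*x - 1)·exp(-x^2) and exp(-x^2) > 0 for every x, so f'(x) = 0 ⇔ 2*x^2 - 6*x - 1 = 0.
  2*x^2 - 6*x - 1 = 0 has no rational roots; quadratic formula: x = (6 ± √44)/4.
  ⇒ x = 3/2 - sqrt(11)/2 ≈ -0.1583, 3/2 + sqrt(11)/2 ≈ 3.1583

f''(x) = 2*(2*x^2*(3 - x) + 3*x - 3)*exp(-x^2)
Second-derivative test at each critical point:
  f''(-0.1583) = -6.4691 < 0 → local maximum
  f''(3.1583) = 3.088e-04 > 0 → local minimum

Critical points: x = 3/2 - sqrt(11)/2 ≈ -0.1583 (local maximum); x = 3/2 + sqrt(11)/2 ≈ 3.1583 (local minimum)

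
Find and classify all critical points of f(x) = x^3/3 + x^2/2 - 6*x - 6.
f'(x) = x^2 + x - 6

Solve f'(x) = 0:
  Factor: x^2 + x - 6 = (x - 2)*(x + 3) = 0.
  ⇒ x = -3, 2

f''(x) = 2*x + 1
Second-derivative test at each critical point:
  f''(-3) = -5 < 0 → local maximum
  f''(2) = 5 > 0 → local minimum

Critical points: x = -3 (local maximum); x = 2 (local minimum)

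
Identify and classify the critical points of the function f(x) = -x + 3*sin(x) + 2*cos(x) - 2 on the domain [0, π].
f'(x) = -2*sin(x) + 3*cos(x) - 1

Solve f'(x) = 0 on [0, π]:
  f'(x) = 0 ⇔ -2*sin(x) + 3*cos(x) = 1. Write the left side as R·cos(x + φ) with R = √(3² + 2²) = sqrt(13), cos φ = 3*sqrt(13)/13, sin φ = 2*sqrt(13)/13; then cos(x + φ) = sqrt(13)/13. Solve for x and keep the solutions lying in [0, π].
  ⇒ x = atan((-2 + 6*sqrt(3))/(3 + 4*sqrt(3))) ≈ 0.7018

f''(x) = -3*sin(x) - 2*cos(x)
Second-derivative test at each critical point:
  f''(0.7018) = -3.4641 < 0 → local maximum

Critical points: x = atan((-2 + 6*sqrt(3))/(3 + 4*sqrt(3))) ≈ 0.7018 (local maximum)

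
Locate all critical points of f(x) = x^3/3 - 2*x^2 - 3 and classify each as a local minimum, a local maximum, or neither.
f'(x) = x*(x - 4)

Solve f'(x) = 0:
  Factor: x^2 - 4*x = x*(x - 4) = 0.
  ⇒ x = 0, 4

f''(x) = 2*x - 4
Second-derivative test at each critical point:
  f''(0) = -4 < 0 → local maximum
  f''(4) = 4 > 0 → local minimum

Critical points: x = 0 (local maximum); x = 4 (local minimum)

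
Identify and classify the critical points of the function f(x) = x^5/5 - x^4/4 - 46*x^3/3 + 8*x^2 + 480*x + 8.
f'(x) = x^4 - x^3 - 46*x^2 + 16*x + 480

Solve f'(x) = 0:
  Factor: x^4 - x^3 - 46*x^2 + 16*x + 480 = (x - 6)*(x - 4)*(x + 4)*(x + 5) = 0.
  ⇒ x = -5, -4, 4, 6

f''(x) = 4*x^3 - 3*x^2 - 92*x + 16
Second-derivative test at each critical point:
  f''(-5) = -99 < 0 → local maximum
  f''(-4) = 80 > 0 → local minimum
  f''(4) = -144 < 0 → local maximum
  f''(6) = 220 > 0 → local minimum

Critical points: x = -5 (local maximum); x = -4 (local minimum); x = 4 (local maximum); x = 6 (local minimum)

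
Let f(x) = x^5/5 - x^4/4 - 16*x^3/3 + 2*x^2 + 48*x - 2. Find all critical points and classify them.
f'(x) = x^4 - x^3 - 16*x^2 + 4*x + 48

Solve f'(x) = 0:
  Factor: x^4 - x^3 - 16*x^2 + 4*x + 48 = (x - 4)*(x - 2)*(x + 2)*(x + 3) = 0.
  ⇒ x = -3, -2, 2, 4

f''(x) = 4*x^3 - 3*x^2 - 32*x + 4
Second-derivative test at each critical point:
  f''(-3) = -35 < 0 → local maximum
  f''(-2) = 24 > 0 → local minimum
  f''(2) = -40 < 0 → local maximum
  f''(4) = 84 > 0 → local minimum

Critical points: x = -3 (local maximum); x = -2 (local minimum); x = 2 (local maximum); x = 4 (local minimum)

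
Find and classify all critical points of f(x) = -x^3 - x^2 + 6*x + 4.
f'(x) = -3*x^2 - 2*x + 6

Solve f'(x) = 0:
  3*x^2 + 2*x - 6 = 0 has no rational roots; quadratic formula: x = (-2 ± √76)/6.
  ⇒ x = -sqrt(19)/3 - 1/3 ≈ -1.7863, -1/3 + sqrt(19)/3 ≈ 1.1196

f''(x) = -6*x - 2
Second-derivative test at each critical point:
  f''(-1.7863) = 8.7178 > 0 → local minimum
  f''(1.1196) = -8.7178 < 0 → local maximum

Critical points: x = -sqrt(19)/3 - 1/3 ≈ -1.7863 (local minimum); x = -1/3 + sqrt(19)/3 ≈ 1.1196 (local maximum)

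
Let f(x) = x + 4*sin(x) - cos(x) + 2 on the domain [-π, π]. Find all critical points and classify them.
f'(x) = sin(x) + 4*cos(x) + 1

Solve f'(x) = 0 on [-π, π]:
  f'(x) = 0 ⇔ sin(x) + 4*cos(x) = -1. Write the left side as R·cos(x + φ) with R = √(4² + (-1)²) = sqrt(17), cos φ = 4*sqrt(17)/17, sin φ = -sqrt(17)/17; then cos(x + φ) = -sqrt(17)/17. Solve for x and keep the solutions lying in [-π, π].
  ⇒ x = -pi/2 ≈ -1.5708, pi - atan(15/8) ≈ 2.0608

f''(x) = -4*sin(x) + cos(x)
Second-derivative test at each critical point:
  f''(-1.5708) = 4 > 0 → local minimum
  f''(2.0608) = -4 < 0 → local maximum

Critical points: x = -pi/2 ≈ -1.5708 (local minimum); x = pi - atan(15/8) ≈ 2.0608 (local maximum)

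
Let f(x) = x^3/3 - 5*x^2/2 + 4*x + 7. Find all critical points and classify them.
f'(x) = x^2 - 5*x + 4

Solve f'(x) = 0:
  Factor: x^2 - 5*x + 4 = (x - 4)*(x - 1) = 0.
  ⇒ x = 1, 4

f''(x) = 2*x - 5
Second-derivative test at each critical point:
  f''(1) = -3 < 0 → local maximum
  f''(4) = 3 > 0 → local minimum

Critical points: x = 1 (local maximum); x = 4 (local minimum)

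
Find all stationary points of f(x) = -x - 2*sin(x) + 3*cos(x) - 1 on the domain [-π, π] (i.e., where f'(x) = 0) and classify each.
f'(x) = -3*sin(x) - 2*cos(x) - 1

Solve f'(x) = 0 on [-π, π]:
  f'(x) = 0 ⇔ -3*sin(x) - 2*cos(x) = 1. Write the left side as R·cos(x + φ) with R = √((-2)² + 3²) = sqrt(13), cos φ = -2*sqrt(13)/13, sin φ = 3*sqrt(13)/13; then cos(x + φ) = sqrt(13)/13. Solve for x and keep the solutions lying in [-π, π].
  ⇒ x = atan((-4*sqrt(3) - 3)/(-2 + 6*sqrt(3))) ≈ -0.8690, atan((-3 + 4*sqrt(3))/(-6*sqrt(3) - 2)) + pi ≈ 2.8346

f''(x) = 2*sin(x) - 3*cos(x)
Second-derivative test at each critical point:
  f''(-0.8690) = -3.4641 < 0 → local maximum
  f''(2.8346) = 3.4641 > 0 → local minimum

Critical points: x = atan((-4*sqrt(3) - 3)/(-2 + 6*sqrt(3))) ≈ -0.8690 (local maximum); x = atan((-3 + 4*sqrt(3))/(-6*sqrt(3) - 2)) + pi ≈ 2.8346 (local minimum)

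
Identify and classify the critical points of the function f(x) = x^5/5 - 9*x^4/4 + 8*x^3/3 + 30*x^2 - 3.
f'(x) = x*(x^3 - 9*x^2 + 8*x + 60)

Solve f'(x) = 0:
  Factor: x^4 - 9*x^3 + 8*x^2 + 60*x = x*(x - 6)*(x - 5)*(x + 2) = 0.
  ⇒ x = -2, 0, 5, 6

f''(x) = 4*x^3 - 27*x^2 + 16*x + 60
Second-derivative test at each critical point:
  f''(-2) = -112 < 0 → local maximum
  f''(0) = 60 > 0 → local minimum
  f''(5) = -35 < 0 → local maximum
  f''(6) = 48 > 0 → local minimum

Critical points: x = -2 (local maximum); x = 0 (local minimum); x = 5 (local maximum); x = 6 (local minimum)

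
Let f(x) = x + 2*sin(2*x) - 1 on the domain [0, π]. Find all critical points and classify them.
f'(x) = 4*cos(2*x) + 1

Solve f'(x) = 0 on [0, π]:
  f'(x) = 0 ⇔ cos(2*x) = -1/4, i.e. 2*x = ±arccos(-1/4) + 2nπ; keep the solutions lying in [0, π].
  ⇒ x = acos(-1/4)/2 ≈ 0.9117, pi - acos(-1/4)/2 ≈ 2.2299

f''(x) = -8*sin(2*x)
Second-derivative test at each critical point:
  f''(0.9117) = -7.7460 < 0 → local maximum
  f''(2.2299) = 7.7460 > 0 → local minimum

Critical points: x = acos(-1/4)/2 ≈ 0.9117 (local maximum); x = pi - acos(-1/4)/2 ≈ 2.2299 (local minimum)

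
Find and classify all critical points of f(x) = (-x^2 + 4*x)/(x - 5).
f'(x) = (-x^2 + 10*x - 20)/(x^2 - 10*x + 25)

Solve f'(x) = 0:
  f'(x) = -(x^2 - 10*x + 20)/(x - 5)^2; the denominator is positive wherever f is defined, so f'(x) = 0 ⇔ -x^2 + 10*x - 20 = 0.
  x^2 - 10*x + 20 = 0 has no rational roots; quadratic formula: x = (10 ± √20)/2.
  ⇒ x = 5 - sqrt(5) ≈ 2.7639, sqrt(5) + 5 ≈ 7.2361

f''(x) = -10/(x^3 - 15*x^2 + 75*x - 125)
Second-derivative test at each critical point:
  f''(2.7639) = 0.8944 > 0 → local minimum
  f''(7.2361) = -0.8944 < 0 → local maximum

Critical points: x = 5 - sqrt(5) ≈ 2.7639 (local minimum); x = sqrt(5) + 5 ≈ 7.2361 (local maximum)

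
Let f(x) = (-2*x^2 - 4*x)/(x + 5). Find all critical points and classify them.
f'(x) = 2*(-x^2 - 10*x - 10)/(x^2 + 10*x + 25)

Solve f'(x) = 0:
  f'(x) = -2*(x^2 + 10*x + 10)/(x + 5)^2; the denominator is positive wherever f is defined, so f'(x) = 0 ⇔ -2*x^2 - 20*x - 20 = 0.
  Factor: -2*x^2 - 20*x - 20 = -2*(x^2 + 10*x + 10); x^2 + 10*x + 10 = 0 has no rational roots; quadratic formula: x = (-10 ± √60)/2.
  ⇒ x = -5 - sqrt(15) ≈ -8.8730, -5 + sqrt(15) ≈ -1.1270

f''(x) = -60/(x^3 + 15*x^2 + 75*x + 125)
Second-derivative test at each critical point:
  f''(-8.8730) = 1.0328 > 0 → local minimum
  f''(-1.1270) = -1.0328 < 0 → local maximum

Critical points: x = -5 - sqrt(15) ≈ -8.8730 (local minimum); x = -5 + sqrt(15) ≈ -1.1270 (local maximum)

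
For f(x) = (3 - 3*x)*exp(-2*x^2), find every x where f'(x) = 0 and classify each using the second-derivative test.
f'(x) = 3*(4*x*(x - 1) - 1)*exp(-2*x^2)

Solve f'(x) = 0:
  f'(x) = (12*x^2 - 12*x - 3)·exp(-2*x^2) and exp(-2*x^2) > 0 for every x, so f'(x) = 0 ⇔ 12*x^2 - 12*x - 3 = 0.
  Factor: 12*x^2 - 12*x - 3 = 3*(4*x^2 - 4*x - 1); 4*x^2 - 4*x - 1 = 0 has no rational roots; quadratic formula: x = (4 ± √32)/8.
  ⇒ x = 1/2 - sqrt(2)/2 ≈ -0.2071, 1/2 + sqrt(2)/2 ≈ 1.2071

f''(x) = 12*(4*x^2*(1 - x) + 3*x - 1)*exp(-2*x^2)
Second-derivative test at each critical point:
  f''(-0.2071) = -15.5754 < 0 → local maximum
  f''(1.2071) = 0.9206 > 0 → local minimum

Critical points: x = 1/2 - sqrt(2)/2 ≈ -0.2071 (local maximum); x = 1/2 + sqrt(2)/2 ≈ 1.2071 (local minimum)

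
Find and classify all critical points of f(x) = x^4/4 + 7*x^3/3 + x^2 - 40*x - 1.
f'(x) = x^3 + 7*x^2 + 2*x - 40

Solve f'(x) = 0:
  Factor: x^3 + 7*x^2 + 2*x - 40 = (x - 2)*(x + 4)*(x + 5) = 0.
  ⇒ x = -5, -4, 2

f''(x) = 3*x^2 + 14*x + 2
Second-derivative test at each critical point:
  f''(-5) = 7 > 0 → local minimum
  f''(-4) = -6 < 0 → local maximum
  f''(2) = 42 > 0 → local minimum

Critical points: x = -5 (local minimum); x = -4 (local maximum); x = 2 (local minimum)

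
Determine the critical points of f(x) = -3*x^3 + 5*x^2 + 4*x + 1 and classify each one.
f'(x) = -9*x^2 + 10*x + 4

Solve f'(x) = 0:
  9*x^2 - 10*x - 4 = 0 has no rational roots; quadratic formula: x = (10 ± √244)/18.
  ⇒ x = 5/9 - sqrt(61)/9 ≈ -0.3122, 5/9 + sqrt(61)/9 ≈ 1.4234

f''(x) = 10 - 18*x
Second-derivative test at each critical point:
  f''(-0.3122) = 15.6205 > 0 → local minimum
  f''(1.4234) = -15.6205 < 0 → local maximum

Critical points: x = 5/9 - sqrt(61)/9 ≈ -0.3122 (local minimum); x = 5/9 + sqrt(61)/9 ≈ 1.4234 (local maximum)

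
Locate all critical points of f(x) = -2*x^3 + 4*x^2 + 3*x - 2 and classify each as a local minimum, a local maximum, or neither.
f'(x) = -6*x^2 + 8*x + 3

Solve f'(x) = 0:
  6*x^2 - 8*x - 3 = 0 has no rational roots; quadratic formula: x = (8 ± √136)/12.
  ⇒ x = 2/3 - sqrt(34)/6 ≈ -0.3052, 2/3 + sqrt(34)/6 ≈ 1.6385

f''(x) = 8 - 12*x
Second-derivative test at each critical point:
  f''(-0.3052) = 11.6619 > 0 → local minimum
  f''(1.6385) = -11.6619 < 0 → local maximum

Critical points: x = 2/3 - sqrt(34)/6 ≈ -0.3052 (local minimum); x = 2/3 + sqrt(34)/6 ≈ 1.6385 (local maximum)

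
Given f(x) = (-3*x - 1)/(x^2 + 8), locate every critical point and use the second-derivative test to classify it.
f'(x) = (3*x^2 + 2*x - 24)/(x^4 + 16*x^2 + 64)

Solve f'(x) = 0:
  f'(x) = (3*x^2 + 2*x - 24)/(x^2 + 8)^2; the denominator is positive wherever f is defined, so f'(x) = 0 ⇔ 3*x^2 + 2*x - 24 = 0.
  3*x^2 + 2*x - 24 = 0 has no rational roots; quadratic formula: x = (-2 ± √292)/6.
  ⇒ x = -sqrt(73)/3 - 1/3 ≈ -3.1813, -1/3 + sqrt(73)/3 ≈ 2.5147

f''(x) = 2*(-4*x^2*(3*x + 1) + (9*x + 1)*(x^2 + 8))/(x^2 + 8)^3
Second-derivative test at each critical point:
  f''(-3.1813) = -0.0520 < 0 → local maximum
  f''(2.5147) = 0.0833 > 0 → local minimum

Critical points: x = -sqrt(73)/3 - 1/3 ≈ -3.1813 (local maximum); x = -1/3 + sqrt(73)/3 ≈ 2.5147 (local minimum)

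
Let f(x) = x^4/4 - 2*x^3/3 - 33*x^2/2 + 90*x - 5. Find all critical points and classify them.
f'(x) = x^3 - 2*x^2 - 33*x + 90

Solve f'(x) = 0:
  Factor: x^3 - 2*x^2 - 33*x + 90 = (x - 5)*(x - 3)*(x + 6) = 0.
  ⇒ x = -6, 3, 5

f''(x) = 3*x^2 - 4*x - 33
Second-derivative test at each critical point:
  f''(-6) = 99 > 0 → local minimum
  f''(3) = -18 < 0 → local maximum
  f''(5) = 22 > 0 → local minimum

Critical points: x = -6 (local minimum); x = 3 (local maximum); x = 5 (local minimum)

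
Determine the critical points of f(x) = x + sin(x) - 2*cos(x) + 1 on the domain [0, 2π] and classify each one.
f'(x) = 2*sin(x) + cos(x) + 1

Solve f'(x) = 0 on [0, 2π]:
  f'(x) = 0 ⇔ 2*sin(x) + cos(x) = -1. Write the left side as R·cos(x + φ) with R = √(1² + (-2)²) = sqrt(5), cos φ = sqrt(5)/5, sin φ = -2*sqrt(5)/5; then cos(x + φ) = -sqrt(5)/5. Solve for x and keep the solutions lying in [0, 2π].
  ⇒ x = pi ≈ 3.1416, -atan(4/3) + 2*pi ≈ 5.3559

f''(x) = -sin(x) + 2*cos(x)
Second-derivative test at each critical point:
  f''(3.1416) = -2 < 0 → local maximum
  f''(5.3559) = 2 > 0 → local minimum

Critical points: x = pi ≈ 3.1416 (local maximum); x = -atan(4/3) + 2*pi ≈ 5.3559 (local minimum)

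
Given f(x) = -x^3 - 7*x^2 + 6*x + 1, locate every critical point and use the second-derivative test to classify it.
f'(x) = -3*x^2 - 14*x + 6

Solve f'(x) = 0:
  3*x^2 + 14*x - 6 = 0 has no rational roots; quadratic formula: x = (-14 ± √268)/6.
  ⇒ x = -sqrt(67)/3 - 7/3 ≈ -5.0618, -7/3 + sqrt(67)/3 ≈ 0.3951

f''(x) = -6*x - 14
Second-derivative test at each critical point:
  f''(-5.0618) = 16.3707 > 0 → local minimum
  f''(0.3951) = -16.3707 < 0 → local maximum

Critical points: x = -sqrt(67)/3 - 7/3 ≈ -5.0618 (local minimum); x = -7/3 + sqrt(67)/3 ≈ 0.3951 (local maximum)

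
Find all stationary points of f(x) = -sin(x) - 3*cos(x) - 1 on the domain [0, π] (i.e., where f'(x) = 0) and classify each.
f'(x) = 3*sin(x) - cos(x)

Solve f'(x) = 0 on [0, π]:
  f'(x) = 0 ⇔ -cos(x) = -3*sin(x) ⇔ tan(x) = 1/3, i.e. x = arctan(1/3) + nπ; keep the solutions lying in [0, π].
  ⇒ x = atan(1/3) ≈ 0.3218

f''(x) = sin(x) + 3*cos(x)
Second-derivative test at each critical point:
  f''(0.3218) = 3.1623 > 0 → local minimum

Critical points: x = atan(1/3) ≈ 0.3218 (local minimum)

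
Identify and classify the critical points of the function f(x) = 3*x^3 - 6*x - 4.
f'(x) = 9*x^2 - 6

Solve f'(x) = 0:
  Factor: 9*x^2 - 6 = 3*(3*x^2 - 2); 3*x^2 - 2 = 0 has no rational roots; quadratic formula: x = (0 ± √24)/6.
  ⇒ x = -sqrt(6)/3 ≈ -0.8165, sqrt(6)/3 ≈ 0.8165

f''(x) = 18*x
Second-derivative test at each critical point:
  f''(-0.8165) = -14.6969 < 0 → local maximum
  f''(0.8165) = 14.6969 > 0 → local minimum

Critical points: x = -sqrt(6)/3 ≈ -0.8165 (local maximum); x = sqrt(6)/3 ≈ 0.8165 (local minimum)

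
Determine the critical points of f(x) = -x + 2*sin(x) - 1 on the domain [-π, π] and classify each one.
f'(x) = 2*cos(x) - 1

Solve f'(x) = 0 on [-π, π]:
  f'(x) = 0 ⇔ cos(x) = 1/2, i.e. x = ±arccos(1/2) + 2nπ; keep the solutions lying in [-π, π].
  ⇒ x = -pi/3 ≈ -1.0472, pi/3 ≈ 1.0472

f''(x) = -2*sin(x)
Second-derivative test at each critical point:
  f''(-1.0472) = 1.7321 > 0 → local minimum
  f''(1.0472) = -1.7321 < 0 → local maximum

Critical points: x = -pi/3 ≈ -1.0472 (local minimum); x = pi/3 ≈ 1.0472 (local maximum)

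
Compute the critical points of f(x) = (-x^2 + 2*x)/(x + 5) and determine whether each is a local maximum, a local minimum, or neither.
f'(x) = (-x^2 - 10*x + 10)/(x^2 + 10*x + 25)

Solve f'(x) = 0:
  f'(x) = -(x^2 + 10*x - 10)/(x + 5)^2; the denominator is positive wherever f is defined, so f'(x) = 0 ⇔ -x^2 - 10*x + 10 = 0.
  x^2 + 10*x - 10 = 0 has no rational roots; quadratic formula: x = (-10 ± √140)/2.
  ⇒ x = -sqrt(35) - 5 ≈ -10.9161, -5 + sqrt(35) ≈ 0.9161

f''(x) = -70/(x^3 + 15*x^2 + 75*x + 125)
Second-derivative test at each critical point:
  f''(-10.9161) = 0.3381 > 0 → local minimum
  f''(0.9161) = -0.3381 < 0 → local maximum

Critical points: x = -sqrt(35) - 5 ≈ -10.9161 (local minimum); x = -5 + sqrt(35) ≈ 0.9161 (local maximum)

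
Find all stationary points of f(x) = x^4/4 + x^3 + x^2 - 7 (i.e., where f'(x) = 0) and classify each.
f'(x) = x*(x^2 + 3*x + 2)

Solve f'(x) = 0:
  Factor: x^3 + 3*x^2 + 2*x = x*(x + 1)*(x + 2) = 0.
  ⇒ x = -2, -1, 0

f''(x) = 3*x^2 + 6*x + 2
Second-derivative test at each critical point:
  f''(-2) = 2 > 0 → local minimum
  f''(-1) = -1 < 0 → local maximum
  f''(0) = 2 > 0 → local minimum

Critical points: x = -2 (local minimum); x = -1 (local maximum); x = 0 (local minimum)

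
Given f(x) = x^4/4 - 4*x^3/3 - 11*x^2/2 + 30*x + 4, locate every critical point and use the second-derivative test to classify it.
f'(x) = x^3 - 4*x^2 - 11*x + 30

Solve f'(x) = 0:
  Factor: x^3 - 4*x^2 - 11*x + 30 = (x - 5)*(x - 2)*(x + 3) = 0.
  ⇒ x = -3, 2, 5

f''(x) = 3*x^2 - 8*x - 11
Second-derivative test at each critical point:
  f''(-3) = 40 > 0 → local minimum
  f''(2) = -15 < 0 → local maximum
  f''(5) = 24 > 0 → local minimum

Critical points: x = -3 (local minimum); x = 2 (local maximum); x = 5 (local minimum)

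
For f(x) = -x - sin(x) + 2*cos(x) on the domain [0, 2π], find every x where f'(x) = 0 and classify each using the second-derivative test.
f'(x) = -2*sin(x) - cos(x) - 1

Solve f'(x) = 0 on [0, 2π]:
  f'(x) = 0 ⇔ -2*sin(x) - cos(x) = 1. Write the left side as R·cos(x + φ) with R = √((-1)² + 2²) = sqrt(5), cos φ = -sqrt(5)/5, sin φ = 2*sqrt(5)/5; then cos(x + φ) = sqrt(5)/5. Solve for x and keep the solutions lying in [0, 2π].
  ⇒ x = pi ≈ 3.1416, -atan(4/3) + 2*pi ≈ 5.3559

f''(x) = sin(x) - 2*cos(x)
Second-derivative test at each critical point:
  f''(3.1416) = 2 > 0 → local minimum
  f''(5.3559) = -2 < 0 → local maximum

Critical points: x = pi ≈ 3.1416 (local minimum); x = -atan(4/3) + 2*pi ≈ 5.3559 (local maximum)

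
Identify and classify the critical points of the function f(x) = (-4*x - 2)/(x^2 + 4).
f'(x) = 4*(x^2 + x - 4)/(x^4 + 8*x^2 + 16)

Solve f'(x) = 0:
  f'(x) = 4*(x^2 + x - 4)/(x^2 + 4)^2; the denominator is positive wherever f is defined, so f'(x) = 0 ⇔ 4*x^2 + 4*x - 16 = 0.
  Factor: 4*x^2 + 4*x - 16 = 4*(x^2 + x - 4); x^2 + x - 4 = 0 has no rational roots; quadratic formula: x = (-1 ± √17)/2.
  ⇒ x = -sqrt(17)/2 - 1/2 ≈ -2.5616, -1/2 + sqrt(17)/2 ≈ 1.5616

f''(x) = 4*(-4*x^2*(2*x + 1) + (6*x + 1)*(x^2 + 4))/(x^2 + 4)^3
Second-derivative test at each critical point:
  f''(-2.5616) = -0.1479 < 0 → local maximum
  f''(1.5616) = 0.3979 > 0 → local minimum

Critical points: x = -sqrt(17)/2 - 1/2 ≈ -2.5616 (local maximum); x = -1/2 + sqrt(17)/2 ≈ 1.5616 (local minimum)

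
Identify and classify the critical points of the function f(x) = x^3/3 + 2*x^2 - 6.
f'(x) = x*(x + 4)

Solve f'(x) = 0:
  Factor: x^2 + 4*x = x*(x + 4) = 0.
  ⇒ x = -4, 0

f''(x) = 2*x + 4
Second-derivative test at each critical point:
  f''(-4) = -4 < 0 → local maximum
  f''(0) = 4 > 0 → local minimum

Critical points: x = -4 (local maximum); x = 0 (local minimum)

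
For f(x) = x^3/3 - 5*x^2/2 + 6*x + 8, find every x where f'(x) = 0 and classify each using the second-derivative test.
f'(x) = x^2 - 5*x + 6

Solve f'(x) = 0:
  Factor: x^2 - 5*x + 6 = (x - 3)*(x - 2) = 0.
  ⇒ x = 2, 3

f''(x) = 2*x - 5
Second-derivative test at each critical point:
  f''(2) = -1 < 0 → local maximum
  f''(3) = 1 > 0 → local minimum

Critical points: x = 2 (local maximum); x = 3 (local minimum)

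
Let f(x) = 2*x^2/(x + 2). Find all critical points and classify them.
f'(x) = 2*x*(x + 4)/(x^2 + 4*x + 4)

Solve f'(x) = 0:
  f'(x) = 2*x*(x + 4)/(x + 2)^2; the denominator is positive wherever f is defined, so f'(x) = 0 ⇔ 2*x^2 + 8*x = 0.
  Factor: 2*x^2 + 8*x = 2*x*(x + 4) = 0.
  ⇒ x = -4, 0

f''(x) = 16/(x^3 + 6*x^2 + 12*x + 8)
Second-derivative test at each critical point:
  f''(-4) = -2 < 0 → local maximum
  f''(0) = 2 > 0 → local minimum

Critical points: x = -4 (local maximum); x = 0 (local minimum)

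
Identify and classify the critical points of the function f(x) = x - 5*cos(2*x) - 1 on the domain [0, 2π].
f'(x) = 10*sin(2*x) + 1

Solve f'(x) = 0 on [0, 2π]:
  f'(x) = 0 ⇔ sin(2*x) = -1/10, i.e. 2*x = arcsin(-1/10) + 2nπ or 2*x = π − arcsin(-1/10) + 2nπ; keep the solutions lying in [0, 2π].
  ⇒ x = asin(1/10)/2 + pi/2 ≈ 1.6209, pi - asin(1/10)/2 ≈ 3.0915, asin(1/10)/2 + 3*pi/2 ≈ 4.7625, -asin(1/10)/2 + 2*pi ≈ 6.2331

f''(x) = 20*cos(2*x)
Second-derivative test at each critical point:
  f''(1.6209) = -19.8997 < 0 → local maximum
  f''(3.0915) = 19.8997 > 0 → local minimum
  f''(4.7625) = -19.8997 < 0 → local maximum
  f''(6.2331) = 19.8997 > 0 → local minimum

Critical points: x = asin(1/10)/2 + pi/2 ≈ 1.6209 (local maximum); x = pi - asin(1/10)/2 ≈ 3.0915 (local minimum); x = asin(1/10)/2 + 3*pi/2 ≈ 4.7625 (local maximum); x = -asin(1/10)/2 + 2*pi ≈ 6.2331 (local minimum)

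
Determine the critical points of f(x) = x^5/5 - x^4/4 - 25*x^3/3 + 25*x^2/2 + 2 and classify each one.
f'(x) = x*(x^3 - x^2 - 25*x + 25)

Solve f'(x) = 0:
  Factor: x^4 - x^3 - 25*x^2 + 25*x = x*(x - 5)*(x - 1)*(x + 5) = 0.
  ⇒ x = -5, 0, 1, 5

f''(x) = 4*x^3 - 3*x^2 - 50*x + 25
Second-derivative test at each critical point:
  f''(-5) = -300 < 0 → local maximum
  f''(0) = 25 > 0 → local minimum
  f''(1) = -24 < 0 → local maximum
  f''(5) = 200 > 0 → local minimum

Critical points: x = -5 (local maximum); x = 0 (local minimum); x = 1 (local maximum); x = 5 (local minimum)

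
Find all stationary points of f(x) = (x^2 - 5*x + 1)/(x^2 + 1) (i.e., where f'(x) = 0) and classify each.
f'(x) = 5*(x^2 - 1)/(x^4 + 2*x^2 + 1)

Solve f'(x) = 0:
  f'(x) = 5*(x - 1)*(x + 1)/(x^2 + 1)^2; the denominator is positive wherever f is defined, so f'(x) = 0 ⇔ 5*x^2 - 5 = 0.
  Factor: 5*x^2 - 5 = 5*(x - 1)*(x + 1) = 0.
  ⇒ x = -1, 1

f''(x) = 10*x*(3 - x^2)/(x^6 + 3*x^4 + 3*x^2 + 1)
Second-derivative test at each critical point:
  f''(-1) = -5/2 < 0 → local maximum
  f''(1) = 5/2 > 0 → local minimum

Critical points: x = -1 (local maximum); x = 1 (local minimum)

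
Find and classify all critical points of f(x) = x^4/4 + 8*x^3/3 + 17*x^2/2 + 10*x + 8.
f'(x) = x^3 + 8*x^2 + 17*x + 10

Solve f'(x) = 0:
  Factor: x^3 + 8*x^2 + 17*x + 10 = (x + 1)*(x + 2)*(x + 5) = 0.
  ⇒ x = -5, -2, -1

f''(x) = 3*x^2 + 16*x + 17
Second-derivative test at each critical point:
  f''(-5) = 12 > 0 → local minimum
  f''(-2) = -3 < 0 → local maximum
  f''(-1) = 4 > 0 → local minimum

Critical points: x = -5 (local minimum); x = -2 (local maximum); x = -1 (local minimum)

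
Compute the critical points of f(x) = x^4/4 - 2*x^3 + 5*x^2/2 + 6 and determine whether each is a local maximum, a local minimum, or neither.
f'(x) = x*(x^2 - 6*x + 5)

Solve f'(x) = 0:
  Factor: x^3 - 6*x^2 + 5*x = x*(x - 5)*(x - 1) = 0.
  ⇒ x = 0, 1, 5

f''(x) = 3*x^2 - 12*x + 5
Second-derivative test at each critical point:
  f''(0) = 5 > 0 → local minimum
  f''(1) = -4 < 0 → local maximum
  f''(5) = 20 > 0 → local minimum

Critical points: x = 0 (local minimum); x = 1 (local maximum); x = 5 (local minimum)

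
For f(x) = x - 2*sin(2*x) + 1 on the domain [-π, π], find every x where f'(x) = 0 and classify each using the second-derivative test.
f'(x) = 1 - 4*cos(2*x)

Solve f'(x) = 0 on [-π, π]:
  f'(x) = 0 ⇔ cos(2*x) = 1/4, i.e. 2*x = ±arccos(1/4) + 2nπ; keep the solutions lying in [-π, π].
  ⇒ x = -pi + acos(1/4)/2 ≈ -2.4825, -acos(1/4)/2 ≈ -0.6591, acos(1/4)/2 ≈ 0.6591, pi - acos(1/4)/2 ≈ 2.4825

f''(x) = 8*sin(2*x)
Second-derivative test at each critical point:
  f''(-2.4825) = 7.7460 > 0 → local minimum
  f''(-0.6591) = -7.7460 < 0 → local maximum
  f''(0.6591) = 7.7460 > 0 → local minimum
  f''(2.4825) = -7.7460 < 0 → local maximum

Critical points: x = -pi + acos(1/4)/2 ≈ -2.4825 (local minimum); x = -acos(1/4)/2 ≈ -0.6591 (local maximum); x = acos(1/4)/2 ≈ 0.6591 (local minimum); x = pi - acos(1/4)/2 ≈ 2.4825 (local maximum)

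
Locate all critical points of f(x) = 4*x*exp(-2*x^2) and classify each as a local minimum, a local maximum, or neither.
f'(x) = 4*(1 - 4*x^2)*exp(-2*x^2)

Solve f'(x) = 0:
  f'(x) = (4 - 16*x^2)·exp(-2*x^2) and exp(-2*x^2) > 0 for every x, so f'(x) = 0 ⇔ 4 - 16*x^2 = 0.
  Factor: 4 - 16*x^2 = -4*(2*x - 1)*(2*x + 1) = 0.
  ⇒ x = -1/2, 1/2

f''(x) = (64*x^3 - 48*x)*exp(-2*x^2)
Second-derivative test at each critical point:
  f''(-1/2) = 9.7045 > 0 → local minimum
  f''(1/2) = -9.7045 < 0 → local maximum

Critical points: x = -1/2 (local minimum); x = 1/2 (local maximum)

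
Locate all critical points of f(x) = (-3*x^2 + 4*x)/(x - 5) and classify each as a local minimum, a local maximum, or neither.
f'(x) = (-3*x^2 + 30*x - 20)/(x^2 - 10*x + 25)

Solve f'(x) = 0:
  f'(x) = -(3*x^2 - 30*x + 20)/(x - 5)^2; the denominator is positive wherever f is defined, so f'(x) = 0 ⇔ -3*x^2 + 30*x - 20 = 0.
  3*x^2 - 30*x + 20 = 0 has no rational roots; quadratic formula: x = (30 ± √660)/6.
  ⇒ x = 5 - sqrt(165)/3 ≈ 0.7183, sqrt(165)/3 + 5 ≈ 9.2817

f''(x) = -110/(x^3 - 15*x^2 + 75*x - 125)
Second-derivative test at each critical point:
  f''(0.7183) = 1.4013 > 0 → local minimum
  f''(9.2817) = -1.4013 < 0 → local maximum

Critical points: x = 5 - sqrt(165)/3 ≈ 0.7183 (local minimum); x = sqrt(165)/3 + 5 ≈ 9.2817 (local maximum)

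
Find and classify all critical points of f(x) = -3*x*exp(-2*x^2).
f'(x) = 3*(4*x^2 - 1)*exp(-2*x^2)

Solve f'(x) = 0:
  f'(x) = (12*x^2 - 3)·exp(-2*x^2) and exp(-2*x^2) > 0 for every x, so f'(x) = 0 ⇔ 12*x^2 - 3 = 0.
  Factor: 12*x^2 - 3 = 3*(2*x - 1)*(2*x + 1) = 0.
  ⇒ x = -1/2, 1/2

f''(x) = (-48*x^3 + 36*x)*exp(-2*x^2)
Second-derivative test at each critical point:
  f''(-1/2) = -7.2784 < 0 → local maximum
  f''(1/2) = 7.2784 > 0 → local minimum

Critical points: x = -1/2 (local maximum); x = 1/2 (local minimum)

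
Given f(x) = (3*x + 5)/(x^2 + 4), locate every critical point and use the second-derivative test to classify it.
f'(x) = (-3*x^2 - 10*x + 12)/(x^4 + 8*x^2 + 16)

Solve f'(x) = 0:
  f'(x) = -(3*x^2 + 10*x - 12)/(x^2 + 4)^2; the denominator is positive wherever f is defined, so f'(x) = 0 ⇔ -3*x^2 - 10*x + 12 = 0.
  3*x^2 + 10*x - 12 = 0 has no rational roots; quadratic formula: x = (-10 ± √244)/6.
  ⇒ x = -sqrt(61)/3 - 5/3 ≈ -4.2701, -5/3 + sqrt(61)/3 ≈ 0.9367

f''(x) = 2*(4*x^2*(3*x + 5) - (9*x + 5)*(x^2 + 4))/(x^2 + 4)^3
Second-derivative test at each critical point:
  f''(-4.2701) = 0.0316 > 0 → local minimum
  f''(0.9367) = -0.6566 < 0 → local maximum

Critical points: x = -sqrt(61)/3 - 5/3 ≈ -4.2701 (local minimum); x = -5/3 + sqrt(61)/3 ≈ 0.9367 (local maximum)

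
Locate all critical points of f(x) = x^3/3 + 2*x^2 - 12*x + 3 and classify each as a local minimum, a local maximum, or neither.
f'(x) = x^2 + 4*x - 12

Solve f'(x) = 0:
  Factor: x^2 + 4*x - 12 = (x - 2)*(x + 6) = 0.
  ⇒ x = -6, 2

f''(x) = 2*x + 4
Second-derivative test at each critical point:
  f''(-6) = -8 < 0 → local maximum
  f''(2) = 8 > 0 → local minimum

Critical points: x = -6 (local maximum); x = 2 (local minimum)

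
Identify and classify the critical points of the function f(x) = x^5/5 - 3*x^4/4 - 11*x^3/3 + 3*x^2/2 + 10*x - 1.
f'(x) = x^4 - 3*x^3 - 11*x^2 + 3*x + 10

Solve f'(x) = 0:
  Factor: x^4 - 3*x^3 - 11*x^2 + 3*x + 10 = (x - 5)*(x - 1)*(x + 1)*(x + 2) = 0.
  ⇒ x = -2, -1, 1, 5

f''(x) = 4*x^3 - 9*x^2 - 22*x + 3
Second-derivative test at each critical point:
  f''(-2) = -21 < 0 → local maximum
  f''(-1) = 12 > 0 → local minimum
  f''(1) = -24 < 0 → local maximum
  f''(5) = 168 > 0 → local minimum

Critical points: x = -2 (local maximum); x = -1 (local minimum); x = 1 (local maximum); x = 5 (local minimum)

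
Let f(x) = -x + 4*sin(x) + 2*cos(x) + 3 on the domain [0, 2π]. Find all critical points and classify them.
f'(x) = -2*sin(x) + 4*cos(x) - 1

Solve f'(x) = 0 on [0, 2π]:
  f'(x) = 0 ⇔ -2*sin(x) + 4*cos(x) = 1. Write the left side as R·cos(x + φ) with R = √(4² + 2²) = 2*sqrt(5), cos φ = 2*sqrt(5)/5, sin φ = sqrt(5)/5; then cos(x + φ) = sqrt(5)/10. Solve for x and keep the solutions lying in [0, 2π].
  ⇒ x = atan((-1 + 2*sqrt(19))/(2 + sqrt(19))) ≈ 0.8816, atan((-2*sqrt(19) - 1)/(2 - sqrt(19))) + pi ≈ 4.4743

f''(x) = -4*sin(x) - 2*cos(x)
Second-derivative test at each critical point:
  f''(0.8816) = -4.3589 < 0 → local maximum
  f''(4.4743) = 4.3589 > 0 → local minimum

Critical points: x = atan((-1 + 2*sqrt(19))/(2 + sqrt(19))) ≈ 0.8816 (local maximum); x = atan((-2*sqrt(19) - 1)/(2 - sqrt(19))) + pi ≈ 4.4743 (local minimum)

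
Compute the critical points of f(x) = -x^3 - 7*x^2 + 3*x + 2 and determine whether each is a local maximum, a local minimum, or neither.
f'(x) = -3*x^2 - 14*x + 3

Solve f'(x) = 0:
  3*x^2 + 14*x - 3 = 0 has no rational roots; quadratic formula: x = (-14 ± √232)/6.
  ⇒ x = -sqrt(58)/3 - 7/3 ≈ -4.8719, -7/3 + sqrt(58)/3 ≈ 0.2053

f''(x) = -6*x - 14
Second-derivative test at each critical point:
  f''(-4.8719) = 15.2315 > 0 → local minimum
  f''(0.2053) = -15.2315 < 0 → local maximum

Critical points: x = -sqrt(58)/3 - 7/3 ≈ -4.8719 (local minimum); x = -7/3 + sqrt(58)/3 ≈ 0.2053 (local maximum)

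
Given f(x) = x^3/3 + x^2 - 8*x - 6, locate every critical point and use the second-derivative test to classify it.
f'(x) = x^2 + 2*x - 8

Solve f'(x) = 0:
  Factor: x^2 + 2*x - 8 = (x - 2)*(x + 4) = 0.
  ⇒ x = -4, 2

f''(x) = 2*x + 2
Second-derivative test at each critical point:
  f''(-4) = -6 < 0 → local maximum
  f''(2) = 6 > 0 → local minimum

Critical points: x = -4 (local maximum); x = 2 (local minimum)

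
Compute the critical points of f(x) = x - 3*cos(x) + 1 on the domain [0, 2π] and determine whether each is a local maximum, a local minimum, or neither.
f'(x) = 3*sin(x) + 1

Solve f'(x) = 0 on [0, 2π]:
  f'(x) = 0 ⇔ sin(x) = -1/3, i.e. x = arcsin(-1/3) + 2nπ or x = π − arcsin(-1/3) + 2nπ; keep the solutions lying in [0, 2π].
  ⇒ x = asin(1/3) + pi ≈ 3.4814, -asin(1/3) + 2*pi ≈ 5.9433

f''(x) = 3*cos(x)
Second-derivative test at each critical point:
  f''(3.4814) = -2.8284 < 0 → local maximum
  f''(5.9433) = 2.8284 > 0 → local minimum

Critical points: x = asin(1/3) + pi ≈ 3.4814 (local maximum); x = -asin(1/3) + 2*pi ≈ 5.9433 (local minimum)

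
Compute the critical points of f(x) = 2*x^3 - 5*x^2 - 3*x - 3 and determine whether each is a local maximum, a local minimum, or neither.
f'(x) = 6*x^2 - 10*x - 3

Solve f'(x) = 0:
  6*x^2 - 10*x - 3 = 0 has no rational roots; quadratic formula: x = (10 ± √172)/12.
  ⇒ x = 5/6 - sqrt(43)/6 ≈ -0.2596, 5/6 + sqrt(43)/6 ≈ 1.9262

f''(x) = 12*x - 10
Second-derivative test at each critical point:
  f''(-0.2596) = -13.1149 < 0 → local maximum
  f''(1.9262) = 13.1149 > 0 → local minimum

Critical points: x = 5/6 - sqrt(43)/6 ≈ -0.2596 (local maximum); x = 5/6 + sqrt(43)/6 ≈ 1.9262 (local minimum)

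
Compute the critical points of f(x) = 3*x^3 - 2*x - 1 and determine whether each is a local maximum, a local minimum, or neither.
f'(x) = 9*x^2 - 2

Solve f'(x) = 0:
  9*x^2 - 2 = 0 has no rational roots; quadratic formula: x = (0 ± √72)/18.
  ⇒ x = -sqrt(2)/3 ≈ -0.4714, sqrt(2)/3 ≈ 0.4714

f''(x) = 18*x
Second-derivative test at each critical point:
  f''(-0.4714) = -8.4853 < 0 → local maximum
  f''(0.4714) = 8.4853 > 0 → local minimum

Critical points: x = -sqrt(2)/3 ≈ -0.4714 (local maximum); x = sqrt(2)/3 ≈ 0.4714 (local minimum)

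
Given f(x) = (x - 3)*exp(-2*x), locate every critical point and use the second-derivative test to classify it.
f'(x) = (7 - 2*x)*exp(-2*x)

Solve f'(x) = 0:
  f'(x) = (7 - 2*x)·exp(-2*x) and exp(-2*x) > 0 for every x, so f'(x) = 0 ⇔ 7 - 2*x = 0.
  7 - 2*x = 0.
  ⇒ x = 7/2

f''(x) = 4*(x - 4)*exp(-2*x)
Second-derivative test at each critical point:
  f''(7/2) = -0.0018 < 0 → local maximum

Critical points: x = 7/2 (local maximum)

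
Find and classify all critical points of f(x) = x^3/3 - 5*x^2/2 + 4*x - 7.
f'(x) = x^2 - 5*x + 4

Solve f'(x) = 0:
  Factor: x^2 - 5*x + 4 = (x - 4)*(x - 1) = 0.
  ⇒ x = 1, 4

f''(x) = 2*x - 5
Second-derivative test at each critical point:
  f''(1) = -3 < 0 → local maximum
  f''(4) = 3 > 0 → local minimum

Critical points: x = 1 (local maximum); x = 4 (local minimum)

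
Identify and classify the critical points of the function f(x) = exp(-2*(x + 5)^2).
f'(x) = 4*(-x - 5)*exp(-2*(x + 5)^2)

Solve f'(x) = 0:
  f'(x) = (-4*x - 20)·exp(-2*(x + 5)^2) and exp(-2*(x + 5)^2) > 0 for every x, so f'(x) = 0 ⇔ -4*x - 20 = 0.
  Factor: -4*x - 20 = -4*(x + 5) = 0.
  ⇒ x = -5

f''(x) = 4*(4*(x + 5)^2 - 1)*exp(-2*(x + 5)^2)
Second-derivative test at each critical point:
  f''(-5) = -4 < 0 → local maximum

Critical points: x = -5 (local maximum)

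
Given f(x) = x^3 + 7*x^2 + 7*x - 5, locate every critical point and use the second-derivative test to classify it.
f'(x) = 3*x^2 + 14*x + 7

Solve f'(x) = 0:
  3*x^2 + 14*x + 7 = 0 has no rational roots; quadratic formula: x = (-14 ± √112)/6.
  ⇒ x = -7/3 - 2*sqrt(7)/3 ≈ -4.0972, -7/3 + 2*sqrt(7)/3 ≈ -0.5695

f''(x) = 6*x + 14
Second-derivative test at each critical point:
  f''(-4.0972) = -10.5830 < 0 → local maximum
  f''(-0.5695) = 10.5830 > 0 → local minimum

Critical points: x = -7/3 - 2*sqrt(7)/3 ≈ -4.0972 (local maximum); x = -7/3 + 2*sqrt(7)/3 ≈ -0.5695 (local minimum)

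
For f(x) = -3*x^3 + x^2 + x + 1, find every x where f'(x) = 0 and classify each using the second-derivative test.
f'(x) = -9*x^2 + 2*x + 1

Solve f'(x) = 0:
  9*x^2 - 2*x - 1 = 0 has no rational roots; quadratic formula: x = (2 ± √40)/18.
  ⇒ x = 1/9 - sqrt(10)/9 ≈ -0.2403, 1/9 + sqrt(10)/9 ≈ 0.4625

f''(x) = 2 - 18*x
Second-derivative test at each critical point:
  f''(-0.2403) = 6.3246 > 0 → local minimum
  f''(0.4625) = -6.3246 < 0 → local maximum

Critical points: x = 1/9 - sqrt(10)/9 ≈ -0.2403 (local minimum); x = 1/9 + sqrt(10)/9 ≈ 0.4625 (local maximum)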